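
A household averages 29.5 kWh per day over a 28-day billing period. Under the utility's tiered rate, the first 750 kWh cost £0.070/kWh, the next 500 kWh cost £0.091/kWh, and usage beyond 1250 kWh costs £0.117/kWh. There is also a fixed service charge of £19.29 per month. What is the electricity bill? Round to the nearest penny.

£78.71

Usage = 29.5 kWh/day × 28 days = 826 kWh
First 750 kWh × £0.070 = £52.50
Next 76 kWh × £0.091 = £6.92
Remaining tier: 0 kWh (not reached)
Energy charge = £59.42; + service £19.29 = £78.71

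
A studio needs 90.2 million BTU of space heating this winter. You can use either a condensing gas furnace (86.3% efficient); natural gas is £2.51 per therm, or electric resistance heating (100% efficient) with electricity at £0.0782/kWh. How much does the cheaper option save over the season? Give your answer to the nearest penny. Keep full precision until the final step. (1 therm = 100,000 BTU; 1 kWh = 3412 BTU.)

£556.13

Heat load = 90.2 × 10⁶ BTU = 90,200,000 BTU
Gas: input = 90,200,000 / 0.863 = 104,519,119 BTU = 1,045 therm → 1,045 × £2.51 = £2,623.43
Electric: 90,200,000 BTU / 3412 = 26,440 kWh → × £0.0782 = £2,067.30
Difference = |£2,623.43 − £2,067.30| = £556.13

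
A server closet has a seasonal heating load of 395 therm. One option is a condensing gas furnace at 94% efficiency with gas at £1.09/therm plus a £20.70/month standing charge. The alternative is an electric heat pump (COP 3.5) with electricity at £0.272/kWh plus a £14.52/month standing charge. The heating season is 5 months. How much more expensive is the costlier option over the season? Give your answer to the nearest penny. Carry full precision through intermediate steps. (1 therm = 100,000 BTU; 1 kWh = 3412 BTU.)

£410.75

Heat load = 395 therm × 100,000 = 39,500,000 BTU
Gas: input = 39,500,000 / 0.94 = 42,021,277 BTU = 420.2 therm → 420.2 × £1.09 = £458.03; + 5 × £20.70 standing = £561.53
Heat pump: 39,500,000 BTU / 3412 = 11,580 kWh heat; / 3.5 = 3,308 kWh in → × £0.272 = £899.68; + 5 × £14.52 standing = £972.28
Difference = |£561.53 − £972.28| = £410.75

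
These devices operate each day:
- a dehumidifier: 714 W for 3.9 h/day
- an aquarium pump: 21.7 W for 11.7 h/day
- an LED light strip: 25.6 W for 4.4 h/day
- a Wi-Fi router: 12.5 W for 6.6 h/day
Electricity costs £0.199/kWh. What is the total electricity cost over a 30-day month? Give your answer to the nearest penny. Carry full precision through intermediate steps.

£19.30

dehumidifier: 714 W × 3.9 h × 30 d = 83,538 Wh = 83.54 kWh
aquarium pump: 21.7 W × 11.7 h × 30 d = 7,617 Wh = 7.617 kWh
LED light strip: 25.6 W × 4.4 h × 30 d = 3,379 Wh = 3.379 kWh
Wi-Fi router: 12.5 W × 6.6 h × 30 d = 2,475 Wh = 2.475 kWh
Total energy = 83.54 + 7.617 + 3.379 + 2.475 = 97.01 kWh
Cost = 97.01 kWh × £0.199 = £19.30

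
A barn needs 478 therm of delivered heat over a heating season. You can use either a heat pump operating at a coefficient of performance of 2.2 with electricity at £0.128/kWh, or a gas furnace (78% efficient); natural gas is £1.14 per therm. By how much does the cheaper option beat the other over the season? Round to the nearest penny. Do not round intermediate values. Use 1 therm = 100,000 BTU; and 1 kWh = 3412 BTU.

£116.48

Heat load = 478 therm × 100,000 = 47,800,000 BTU
Gas: input = 47,800,000 / 0.78 = 61,282,051 BTU = 612.8 therm → 612.8 × £1.14 = £698.62
Heat pump: 47,800,000 BTU / 3412 = 14,010 kWh heat; / 2.2 = 6,368 kWh in → × £0.128 = £815.09
Difference = |£698.62 − £815.09| = £116.48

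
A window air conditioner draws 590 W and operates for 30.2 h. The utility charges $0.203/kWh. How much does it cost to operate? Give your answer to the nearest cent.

Energy = 590 W × 30.2 h = 17,818 Wh = 17.82 kWh
Cost = 17.82 kWh × $0.203/kWh = $3.62

$3.62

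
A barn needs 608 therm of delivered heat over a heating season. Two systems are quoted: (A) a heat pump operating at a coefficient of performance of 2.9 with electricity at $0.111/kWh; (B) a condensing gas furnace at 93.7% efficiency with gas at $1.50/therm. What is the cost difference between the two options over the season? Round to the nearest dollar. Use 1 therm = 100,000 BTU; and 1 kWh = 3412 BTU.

$291

Heat load = 608 therm × 100,000 = 60,800,000 BTU
Gas: input = 60,800,000 / 0.937 = 64,887,940 BTU = 648.9 therm → 648.9 × $1.50 = $973.32
Heat pump: 60,800,000 BTU / 3412 = 17,820 kWh heat; / 2.9 = 6,145 kWh in → × $0.111 = $682.06
Difference = |$973.32 − $682.06| = $291.26 ≈ $291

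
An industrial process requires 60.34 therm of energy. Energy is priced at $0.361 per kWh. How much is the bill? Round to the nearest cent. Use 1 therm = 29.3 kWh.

$638.23

60.34 therm × (29.3 kWh/therm) = 1,768 kWh
Cost = 1,768 kWh × $0.361/kWh = $638.23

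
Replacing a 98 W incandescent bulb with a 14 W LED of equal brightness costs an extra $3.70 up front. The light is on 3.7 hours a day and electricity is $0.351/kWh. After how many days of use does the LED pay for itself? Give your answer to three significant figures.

33.9 days

Power saved = 98 − 14 = 84 W
Daily energy saved = 84 W × 3.7 h = 310.8 Wh = 0.3108 kWh
Daily savings = 0.3108 × $0.351 = $0.1091
Payback = $3.70 / $0.1091 per day = 33.92 days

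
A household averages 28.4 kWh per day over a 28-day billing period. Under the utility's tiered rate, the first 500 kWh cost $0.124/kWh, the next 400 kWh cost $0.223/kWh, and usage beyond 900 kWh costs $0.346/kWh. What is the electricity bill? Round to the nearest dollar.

$128

Usage = 28.4 kWh/day × 28 days = 795.2 kWh
First 500 kWh × $0.124 = $62.00
Next 295.2 kWh × $0.223 = $65.83
Remaining tier: 0 kWh (not reached)
Total = $127.83 ≈ $128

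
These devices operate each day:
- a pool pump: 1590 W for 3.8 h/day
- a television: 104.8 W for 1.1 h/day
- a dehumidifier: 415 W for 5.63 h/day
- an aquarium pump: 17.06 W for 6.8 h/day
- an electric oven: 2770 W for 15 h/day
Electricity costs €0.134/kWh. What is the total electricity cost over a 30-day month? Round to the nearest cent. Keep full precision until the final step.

pool pump: 1590 W × 3.8 h × 30 d = 181,260 Wh = 181.3 kWh
television: 104.8 W × 1.1 h × 30 d = 3,458 Wh = 3.458 kWh
dehumidifier: 415 W × 5.63 h × 30 d = 70,094 Wh = 70.09 kWh
aquarium pump: 17.06 W × 6.8 h × 30 d = 3,480 Wh = 3.48 kWh
electric oven: 2770 W × 15 h × 30 d = 1,246,500 Wh = 1,246 kWh
Total energy = 181.3 + 3.458 + 70.09 + 3.48 + 1,246 = 1,505 kWh
Cost = 1,505 kWh × €0.134 = €201.64

€201.64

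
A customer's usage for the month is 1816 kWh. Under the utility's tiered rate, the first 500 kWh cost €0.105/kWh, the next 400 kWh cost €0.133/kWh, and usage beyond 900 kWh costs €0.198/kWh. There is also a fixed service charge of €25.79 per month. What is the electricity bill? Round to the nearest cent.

€312.86

First 500 kWh × €0.105 = €52.50
Next 400 kWh × €0.133 = €53.20
Remaining 916 kWh × €0.198 = €181.37
Energy charge = €287.07; + service €25.79 = €312.86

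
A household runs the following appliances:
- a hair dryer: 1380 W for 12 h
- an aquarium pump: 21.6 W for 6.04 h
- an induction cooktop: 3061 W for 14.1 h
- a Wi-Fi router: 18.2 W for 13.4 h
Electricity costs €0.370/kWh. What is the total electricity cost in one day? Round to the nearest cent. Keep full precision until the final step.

€22.23

hair dryer: 1380 W × 12 h = 16,560 Wh = 16.56 kWh
aquarium pump: 21.6 W × 6.04 h = 130 Wh = 0.1305 kWh
induction cooktop: 3061 W × 14.1 h = 43,160 Wh = 43.16 kWh
Wi-Fi router: 18.2 W × 13.4 h = 244 Wh = 0.2439 kWh
Total energy = 16.56 + 0.1305 + 43.16 + 0.2439 = 60.09 kWh
Cost = 60.09 kWh × €0.370 = €22.23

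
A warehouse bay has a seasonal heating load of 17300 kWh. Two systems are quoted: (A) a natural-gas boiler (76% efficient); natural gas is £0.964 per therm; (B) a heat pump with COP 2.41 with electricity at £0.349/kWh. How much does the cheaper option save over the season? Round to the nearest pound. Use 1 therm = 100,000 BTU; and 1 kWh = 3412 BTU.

£1757

Heat load = 17300 kWh × 3412 = 59,027,600 BTU
Gas: input = 59,027,600 / 0.76 = 77,667,895 BTU = 776.7 therm → 776.7 × £0.964 = £748.72
Heat pump: 59,027,600 BTU / 3412 = 17,300 kWh heat; / 2.41 = 7,178 kWh in → × £0.349 = £2,505.27
Difference = |£748.72 − £2,505.27| = £1,756.55 ≈ £1757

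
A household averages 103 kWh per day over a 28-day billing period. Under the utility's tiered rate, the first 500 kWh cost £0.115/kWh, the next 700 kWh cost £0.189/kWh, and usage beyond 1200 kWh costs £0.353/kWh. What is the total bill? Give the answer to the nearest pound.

£784

Usage = 103 kWh/day × 28 days = 2884 kWh
First 500 kWh × £0.115 = £57.50
Next 700 kWh × £0.189 = £132.30
Remaining 1684 kWh × £0.353 = £594.45
Total = £784.25 ≈ £784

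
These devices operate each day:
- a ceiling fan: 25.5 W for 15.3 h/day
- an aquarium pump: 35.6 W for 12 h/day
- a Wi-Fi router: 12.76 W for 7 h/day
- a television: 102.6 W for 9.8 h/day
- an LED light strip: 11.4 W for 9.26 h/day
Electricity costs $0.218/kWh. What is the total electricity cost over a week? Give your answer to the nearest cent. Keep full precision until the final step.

$3.08

ceiling fan: 25.5 W × 15.3 h × 7 d = 2,731 Wh = 2.731 kWh
aquarium pump: 35.6 W × 12 h × 7 d = 2,990 Wh = 2.99 kWh
Wi-Fi router: 12.76 W × 7 h × 7 d = 625 Wh = 0.6252 kWh
television: 102.6 W × 9.8 h × 7 d = 7,038 Wh = 7.038 kWh
LED light strip: 11.4 W × 9.26 h × 7 d = 739 Wh = 0.7389 kWh
Total energy = 2.731 + 2.99 + 0.6252 + 7.038 + 0.7389 = 14.12 kWh
Cost = 14.12 kWh × $0.218 = $3.08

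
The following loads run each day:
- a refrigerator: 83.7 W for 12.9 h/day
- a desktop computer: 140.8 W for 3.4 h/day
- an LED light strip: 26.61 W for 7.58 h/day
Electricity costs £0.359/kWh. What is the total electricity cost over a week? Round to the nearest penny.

£4.42

refrigerator: 83.7 W × 12.9 h × 7 d = 7,558 Wh = 7.558 kWh
desktop computer: 140.8 W × 3.4 h × 7 d = 3,351 Wh = 3.351 kWh
LED light strip: 26.61 W × 7.58 h × 7 d = 1,412 Wh = 1.412 kWh
Total energy = 7.558 + 3.351 + 1.412 = 12.32 kWh
Cost = 12.32 kWh × £0.359 = £4.42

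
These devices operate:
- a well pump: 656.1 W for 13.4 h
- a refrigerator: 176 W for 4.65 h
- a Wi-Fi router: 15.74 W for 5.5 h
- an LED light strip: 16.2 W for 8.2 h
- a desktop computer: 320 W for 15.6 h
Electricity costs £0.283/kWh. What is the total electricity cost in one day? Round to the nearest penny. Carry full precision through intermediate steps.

£4.19

well pump: 656.1 W × 13.4 h = 8,792 Wh = 8.792 kWh
refrigerator: 176 W × 4.65 h = 818 Wh = 0.8184 kWh
Wi-Fi router: 15.74 W × 5.5 h = 87 Wh = 0.08657 kWh
LED light strip: 16.2 W × 8.2 h = 133 Wh = 0.1328 kWh
desktop computer: 320 W × 15.6 h = 4,992 Wh = 4.992 kWh
Total energy = 8.792 + 0.8184 + 0.08657 + 0.1328 + 4.992 = 14.82 kWh
Cost = 14.82 kWh × £0.283 = £4.19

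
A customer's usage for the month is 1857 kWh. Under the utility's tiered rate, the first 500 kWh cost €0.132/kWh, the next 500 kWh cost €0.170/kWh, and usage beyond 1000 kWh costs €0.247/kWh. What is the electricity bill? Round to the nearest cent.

First 500 kWh × €0.132 = €66.00
Next 500 kWh × €0.170 = €85.00
Remaining 857 kWh × €0.247 = €211.68
Total = €362.68

€362.68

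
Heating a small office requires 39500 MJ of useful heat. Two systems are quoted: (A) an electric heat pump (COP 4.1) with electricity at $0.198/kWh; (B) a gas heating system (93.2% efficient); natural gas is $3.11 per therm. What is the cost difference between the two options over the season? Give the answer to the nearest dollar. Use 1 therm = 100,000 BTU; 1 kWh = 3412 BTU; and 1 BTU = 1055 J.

Heat load = 39500 MJ = 39,500,000,000 J / 1055 = 37,440,758 BTU
Gas: input = 37,440,758 / 0.932 = 40,172,487 BTU = 401.7 therm → 401.7 × $3.11 = $1,249.36
Heat pump: 37,440,758 BTU / 3412 = 10,970 kWh heat; / 4.1 = 2,676 kWh in → × $0.198 = $529.93
Difference = |$1,249.36 − $529.93| = $719.44 ≈ $719

$719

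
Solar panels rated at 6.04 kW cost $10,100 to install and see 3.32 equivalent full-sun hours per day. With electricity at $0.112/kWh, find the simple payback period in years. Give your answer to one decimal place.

Daily generation = 6.04 kW × 3.32 h = 20.05 kWh
Annual generation = 20.05 × 365 = 7319.3 kWh
Annual savings = 7319.3 × $0.112 = $819.76
Payback = $10,100 / $819.76 = 12.3 years

12.3 years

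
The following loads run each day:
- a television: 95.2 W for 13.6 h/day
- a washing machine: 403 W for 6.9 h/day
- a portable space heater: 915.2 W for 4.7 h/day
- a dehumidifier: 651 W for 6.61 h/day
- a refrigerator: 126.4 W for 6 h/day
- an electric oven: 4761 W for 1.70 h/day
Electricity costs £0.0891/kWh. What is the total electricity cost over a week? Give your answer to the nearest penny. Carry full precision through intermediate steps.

television: 95.2 W × 13.6 h × 7 d = 9,063 Wh = 9.063 kWh
washing machine: 403 W × 6.9 h × 7 d = 19,465 Wh = 19.46 kWh
portable space heater: 915.2 W × 4.7 h × 7 d = 30,110 Wh = 30.11 kWh
dehumidifier: 651 W × 6.61 h × 7 d = 30,122 Wh = 30.12 kWh
refrigerator: 126.4 W × 6 h × 7 d = 5,309 Wh = 5.309 kWh
electric oven: 4761 W × 1.70 h × 7 d = 56,656 Wh = 56.66 kWh
Total energy = 9.063 + 19.46 + 30.11 + 30.12 + 5.309 + 56.66 = 150.7 kWh
Cost = 150.7 kWh × £0.0891 = £13.43

£13.43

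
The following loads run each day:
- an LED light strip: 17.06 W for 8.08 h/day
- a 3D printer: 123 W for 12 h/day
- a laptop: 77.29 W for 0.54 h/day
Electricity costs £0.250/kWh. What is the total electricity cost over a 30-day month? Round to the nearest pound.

£12

LED light strip: 17.06 W × 8.08 h × 30 d = 4,135 Wh = 4.135 kWh
3D printer: 123 W × 12 h × 30 d = 44,280 Wh = 44.28 kWh
laptop: 77.29 W × 0.54 h × 30 d = 1,252 Wh = 1.252 kWh
Total energy = 4.135 + 44.28 + 1.252 = 49.67 kWh
Cost = 49.67 kWh × £0.250 = £12.42 ≈ £12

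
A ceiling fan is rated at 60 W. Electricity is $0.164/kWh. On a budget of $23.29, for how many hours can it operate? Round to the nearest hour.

2367 h

Energy budget = $23.29 / $0.164 per kWh = 142 kWh = 142,012 Wh
Runtime = 142,012 Wh / 60 W = 2,367 h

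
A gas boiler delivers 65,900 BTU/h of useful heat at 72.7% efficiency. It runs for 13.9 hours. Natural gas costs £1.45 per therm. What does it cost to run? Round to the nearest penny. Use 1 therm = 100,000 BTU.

£18.27

Heat delivered = 65,900 BTU/h × 13.9 h = 916,010 BTU
Gas input = 916,010 / 0.727 = 1,259,986 BTU
= 1,259,986 / 100,000 = 12.6 therm
Cost = 12.6 × £1.45/therm = £18.27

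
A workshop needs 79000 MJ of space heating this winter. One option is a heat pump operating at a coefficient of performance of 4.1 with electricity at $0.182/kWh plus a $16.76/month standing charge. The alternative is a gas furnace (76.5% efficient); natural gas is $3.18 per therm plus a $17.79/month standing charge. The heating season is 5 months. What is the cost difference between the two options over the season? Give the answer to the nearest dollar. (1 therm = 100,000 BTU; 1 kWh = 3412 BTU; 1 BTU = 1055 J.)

Heat load = 79000 MJ = 79,000,000,000 J / 1055 = 74,881,517 BTU
Gas: input = 74,881,517 / 0.765 = 97,884,335 BTU = 978.8 therm → 978.8 × $3.18 = $3,112.72; + 5 × $17.79 standing = $3,201.67
Heat pump: 74,881,517 BTU / 3412 = 21,950 kWh heat; / 4.1 = 5,353 kWh in → × $0.182 = $974.21; + 5 × $16.76 standing = $1,058.01
Difference = |$3,201.67 − $1,058.01| = $2,143.66 ≈ $2144

$2144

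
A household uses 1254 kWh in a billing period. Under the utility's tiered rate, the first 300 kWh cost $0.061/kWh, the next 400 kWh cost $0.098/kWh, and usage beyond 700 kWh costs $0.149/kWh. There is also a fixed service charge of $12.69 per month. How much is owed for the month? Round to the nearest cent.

First 300 kWh × $0.061 = $18.30
Next 400 kWh × $0.098 = $39.20
Remaining 554 kWh × $0.149 = $82.55
Energy charge = $140.05; + service $12.69 = $152.74

$152.74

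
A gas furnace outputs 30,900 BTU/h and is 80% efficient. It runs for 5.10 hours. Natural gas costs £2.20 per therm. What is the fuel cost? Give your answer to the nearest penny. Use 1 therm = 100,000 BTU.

Heat delivered = 30,900 BTU/h × 5.10 h = 157,590 BTU
Gas input = 157,590 / 0.80 = 196,988 BTU
= 196,988 / 100,000 = 1.97 therm
Cost = 1.97 × £2.20/therm = £4.33

£4.33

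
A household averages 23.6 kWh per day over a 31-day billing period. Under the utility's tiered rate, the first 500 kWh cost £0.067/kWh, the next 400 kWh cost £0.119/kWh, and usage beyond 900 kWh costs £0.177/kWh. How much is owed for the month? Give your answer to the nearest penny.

£61.06

Usage = 23.6 kWh/day × 31 days = 731.6 kWh
First 500 kWh × £0.067 = £33.50
Next 231.6 kWh × £0.119 = £27.56
Remaining tier: 0 kWh (not reached)
Total = £61.06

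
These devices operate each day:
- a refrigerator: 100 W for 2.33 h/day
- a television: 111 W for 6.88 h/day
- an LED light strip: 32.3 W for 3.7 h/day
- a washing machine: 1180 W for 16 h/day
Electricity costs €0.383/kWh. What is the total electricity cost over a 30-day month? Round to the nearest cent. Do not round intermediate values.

€229.76

refrigerator: 100 W × 2.33 h × 30 d = 6,990 Wh = 6.99 kWh
television: 111 W × 6.88 h × 30 d = 22,910 Wh = 22.91 kWh
LED light strip: 32.3 W × 3.7 h × 30 d = 3,585 Wh = 3.585 kWh
washing machine: 1180 W × 16 h × 30 d = 566,400 Wh = 566.4 kWh
Total energy = 6.99 + 22.91 + 3.585 + 566.4 = 599.9 kWh
Cost = 599.9 kWh × €0.383 = €229.76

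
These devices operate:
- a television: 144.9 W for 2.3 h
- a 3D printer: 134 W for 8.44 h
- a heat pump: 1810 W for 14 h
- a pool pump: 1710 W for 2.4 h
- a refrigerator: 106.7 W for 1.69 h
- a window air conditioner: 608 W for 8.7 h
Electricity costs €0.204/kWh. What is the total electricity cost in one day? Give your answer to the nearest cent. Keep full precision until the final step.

€7.42

television: 144.9 W × 2.3 h = 333 Wh = 0.3333 kWh
3D printer: 134 W × 8.44 h = 1,131 Wh = 1.131 kWh
heat pump: 1810 W × 14 h = 25,340 Wh = 25.34 kWh
pool pump: 1710 W × 2.4 h = 4,104 Wh = 4.104 kWh
refrigerator: 106.7 W × 1.69 h = 180 Wh = 0.1803 kWh
window air conditioner: 608 W × 8.7 h = 5,290 Wh = 5.29 kWh
Total energy = 0.3333 + 1.131 + 25.34 + 4.104 + 0.1803 + 5.29 = 36.38 kWh
Cost = 36.38 kWh × €0.204 = €7.42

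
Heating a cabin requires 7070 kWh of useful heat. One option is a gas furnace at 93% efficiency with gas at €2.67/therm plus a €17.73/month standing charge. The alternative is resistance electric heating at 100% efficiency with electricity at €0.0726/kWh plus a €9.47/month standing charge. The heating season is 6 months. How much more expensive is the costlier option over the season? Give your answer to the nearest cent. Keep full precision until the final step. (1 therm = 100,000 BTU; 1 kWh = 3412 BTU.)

Heat load = 7070 kWh × 3412 = 24,122,840 BTU
Gas: input = 24,122,840 / 0.93 = 25,938,538 BTU = 259.4 therm → 259.4 × €2.67 = €692.56; + 6 × €17.73 standing = €798.94
Electric: 24,122,840 BTU / 3412 = 7,070 kWh → × €0.0726 = €513.28; + 6 × €9.47 standing = €570.10
Difference = |€798.94 − €570.10| = €228.84

€228.84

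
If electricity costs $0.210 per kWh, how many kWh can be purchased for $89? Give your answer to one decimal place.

423.8 kWh

$89 / $0.210 per kWh = 423.8 kWh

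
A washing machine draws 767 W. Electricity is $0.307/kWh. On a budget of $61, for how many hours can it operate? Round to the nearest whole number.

259 h

Energy budget = $61 / $0.307 per kWh = 198.7 kWh = 198,697 Wh
Runtime = 198,697 Wh / 767 W = 259.1 h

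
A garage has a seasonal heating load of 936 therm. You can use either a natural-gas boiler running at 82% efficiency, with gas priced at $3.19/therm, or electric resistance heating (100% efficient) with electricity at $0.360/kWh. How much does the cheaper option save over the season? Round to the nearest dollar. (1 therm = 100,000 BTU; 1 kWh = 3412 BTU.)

Heat load = 936 therm × 100,000 = 93,600,000 BTU
Gas: input = 93,600,000 / 0.82 = 114,146,341 BTU = 1,141 therm → 1,141 × $3.19 = $3,641.27
Electric: 93,600,000 BTU / 3412 = 27,430 kWh → × $0.360 = $9,875.73
Difference = |$3,641.27 − $9,875.73| = $6,234.46 ≈ $6234

$6234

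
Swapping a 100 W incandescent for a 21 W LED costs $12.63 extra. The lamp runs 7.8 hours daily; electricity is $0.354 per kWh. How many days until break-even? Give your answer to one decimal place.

Power saved = 100 − 21 = 79 W
Daily energy saved = 79 W × 7.8 h = 616.2 Wh = 0.6162 kWh
Daily savings = 0.6162 × $0.354 = $0.2181
Payback = $12.63 / $0.2181 per day = 57.9 days

57.9 days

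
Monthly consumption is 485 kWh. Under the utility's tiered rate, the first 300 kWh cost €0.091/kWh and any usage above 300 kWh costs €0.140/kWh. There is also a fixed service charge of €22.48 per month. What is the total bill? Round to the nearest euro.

€76

First 300 kWh × €0.091 = €27.30
Remaining 185 kWh × €0.140 = €25.90
Energy charge = €53.20; + service €22.48 = €75.68 ≈ €76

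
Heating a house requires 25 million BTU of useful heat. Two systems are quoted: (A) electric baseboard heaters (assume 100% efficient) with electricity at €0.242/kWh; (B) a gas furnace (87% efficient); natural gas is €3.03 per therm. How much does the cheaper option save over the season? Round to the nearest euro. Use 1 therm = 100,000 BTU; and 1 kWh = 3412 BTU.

Heat load = 25 × 10⁶ BTU = 25,000,000 BTU
Gas: input = 25,000,000 / 0.87 = 28,735,632 BTU = 287.4 therm → 287.4 × €3.03 = €870.69
Electric: 25,000,000 BTU / 3412 = 7,327 kWh → × €0.242 = €1,773.15
Difference = |€870.69 − €1,773.15| = €902.46 ≈ €902

€902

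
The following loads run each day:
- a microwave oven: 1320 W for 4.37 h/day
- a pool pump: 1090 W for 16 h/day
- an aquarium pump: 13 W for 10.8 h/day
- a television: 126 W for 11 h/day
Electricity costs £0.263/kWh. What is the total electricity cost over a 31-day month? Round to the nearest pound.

£202

microwave oven: 1320 W × 4.37 h × 31 d = 178,820 Wh = 178.8 kWh
pool pump: 1090 W × 16 h × 31 d = 540,640 Wh = 540.6 kWh
aquarium pump: 13 W × 10.8 h × 31 d = 4,352 Wh = 4.352 kWh
television: 126 W × 11 h × 31 d = 42,966 Wh = 42.97 kWh
Total energy = 178.8 + 540.6 + 4.352 + 42.97 = 766.8 kWh
Cost = 766.8 kWh × £0.263 = £201.66 ≈ £202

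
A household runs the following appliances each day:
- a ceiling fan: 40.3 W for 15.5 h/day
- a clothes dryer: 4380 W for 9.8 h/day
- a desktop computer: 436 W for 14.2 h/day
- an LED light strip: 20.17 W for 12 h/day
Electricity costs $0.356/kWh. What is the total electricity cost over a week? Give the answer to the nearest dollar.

ceiling fan: 40.3 W × 15.5 h × 7 d = 4,373 Wh = 4.373 kWh
clothes dryer: 4380 W × 9.8 h × 7 d = 300,468 Wh = 300.5 kWh
desktop computer: 436 W × 14.2 h × 7 d = 43,338 Wh = 43.34 kWh
LED light strip: 20.17 W × 12 h × 7 d = 1,694 Wh = 1.694 kWh
Total energy = 4.373 + 300.5 + 43.34 + 1.694 = 349.9 kWh
Cost = 349.9 kWh × $0.356 = $124.55 ≈ $125

$125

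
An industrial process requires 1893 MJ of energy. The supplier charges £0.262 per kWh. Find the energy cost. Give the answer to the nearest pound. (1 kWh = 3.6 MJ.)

1893 MJ × (0.27778 kWh/MJ) = 525.8 kWh
Cost = 525.8 kWh × £0.262/kWh = £137.77 ≈ £138

£138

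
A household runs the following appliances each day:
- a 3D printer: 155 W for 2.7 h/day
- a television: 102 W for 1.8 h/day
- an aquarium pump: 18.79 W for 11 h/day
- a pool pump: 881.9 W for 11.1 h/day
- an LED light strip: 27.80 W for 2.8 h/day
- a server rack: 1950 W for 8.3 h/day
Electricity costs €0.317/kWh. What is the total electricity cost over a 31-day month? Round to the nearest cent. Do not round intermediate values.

3D printer: 155 W × 2.7 h × 31 d = 12,974 Wh = 12.97 kWh
television: 102 W × 1.8 h × 31 d = 5,692 Wh = 5.692 kWh
aquarium pump: 18.79 W × 11 h × 31 d = 6,407 Wh = 6.407 kWh
pool pump: 881.9 W × 11.1 h × 31 d = 303,462 Wh = 303.5 kWh
LED light strip: 27.80 W × 2.8 h × 31 d = 2,413 Wh = 2.413 kWh
server rack: 1950 W × 8.3 h × 31 d = 501,735 Wh = 501.7 kWh
Total energy = 12.97 + 5.692 + 6.407 + 303.5 + 2.413 + 501.7 = 832.7 kWh
Cost = 832.7 kWh × €0.317 = €263.96

€263.96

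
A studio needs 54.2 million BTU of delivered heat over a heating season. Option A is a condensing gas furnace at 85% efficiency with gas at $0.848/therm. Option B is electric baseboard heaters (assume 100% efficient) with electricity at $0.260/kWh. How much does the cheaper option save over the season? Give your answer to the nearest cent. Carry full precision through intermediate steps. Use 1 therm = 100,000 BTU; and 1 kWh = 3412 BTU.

Heat load = 54.2 × 10⁶ BTU = 54,200,000 BTU
Gas: input = 54,200,000 / 0.85 = 63,764,706 BTU = 637.6 therm → 637.6 × $0.848 = $540.72
Electric: 54,200,000 BTU / 3412 = 15,890 kWh → × $0.260 = $4,130.13
Difference = |$540.72 − $4,130.13| = $3,589.40

$3589.40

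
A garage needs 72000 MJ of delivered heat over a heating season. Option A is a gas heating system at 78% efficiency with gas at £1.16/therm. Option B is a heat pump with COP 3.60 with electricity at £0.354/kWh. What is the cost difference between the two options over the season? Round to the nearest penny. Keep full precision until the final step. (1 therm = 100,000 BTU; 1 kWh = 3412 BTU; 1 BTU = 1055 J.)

£951.91

Heat load = 72000 MJ = 72,000,000,000 J / 1055 = 68,246,445 BTU
Gas: input = 68,246,445 / 0.78 = 87,495,443 BTU = 875 therm → 875 × £1.16 = £1,014.95
Heat pump: 68,246,445 BTU / 3412 = 20,000 kWh heat; / 3.60 = 5,556 kWh in → × £0.354 = £1,966.85
Difference = |£1,014.95 − £1,966.85| = £951.91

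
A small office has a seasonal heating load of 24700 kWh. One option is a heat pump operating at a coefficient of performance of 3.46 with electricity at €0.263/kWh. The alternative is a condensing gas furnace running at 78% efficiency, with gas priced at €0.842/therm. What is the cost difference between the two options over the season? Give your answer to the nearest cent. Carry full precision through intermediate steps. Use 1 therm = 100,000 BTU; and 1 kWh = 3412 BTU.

Heat load = 24700 kWh × 3412 = 84,276,400 BTU
Gas: input = 84,276,400 / 0.78 = 108,046,667 BTU = 1,080 therm → 1,080 × €0.842 = €909.75
Heat pump: 84,276,400 BTU / 3412 = 24,700 kWh heat; / 3.46 = 7,139 kWh in → × €0.263 = €1,877.49
Difference = |€909.75 − €1,877.49| = €967.73

€967.73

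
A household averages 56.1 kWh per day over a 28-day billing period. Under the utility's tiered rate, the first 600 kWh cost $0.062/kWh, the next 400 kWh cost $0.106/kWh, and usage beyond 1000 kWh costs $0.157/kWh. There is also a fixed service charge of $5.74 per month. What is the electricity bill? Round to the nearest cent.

$174.96

Usage = 56.1 kWh/day × 28 days = 1570.8 kWh
First 600 kWh × $0.062 = $37.20
Next 400 kWh × $0.106 = $42.40
Remaining 570.8 kWh × $0.157 = $89.62
Energy charge = $169.22; + service $5.74 = $174.96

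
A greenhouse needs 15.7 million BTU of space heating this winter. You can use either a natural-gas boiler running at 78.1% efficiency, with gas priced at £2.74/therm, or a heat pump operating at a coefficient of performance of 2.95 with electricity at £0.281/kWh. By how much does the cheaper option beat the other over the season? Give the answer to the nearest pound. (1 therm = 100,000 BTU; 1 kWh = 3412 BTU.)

Heat load = 15.7 × 10⁶ BTU = 15,700,000 BTU
Gas: input = 15,700,000 / 0.781 = 20,102,433 BTU = 201 therm → 201 × £2.74 = £550.81
Heat pump: 15,700,000 BTU / 3412 = 4,601 kWh heat; / 2.95 = 1,560 kWh in → × £0.281 = £438.30
Difference = |£550.81 − £438.30| = £112.50 ≈ £113

£113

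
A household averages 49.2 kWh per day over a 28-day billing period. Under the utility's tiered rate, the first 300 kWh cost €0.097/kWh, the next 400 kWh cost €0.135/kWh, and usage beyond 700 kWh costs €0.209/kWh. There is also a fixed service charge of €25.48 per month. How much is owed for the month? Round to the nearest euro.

€250

Usage = 49.2 kWh/day × 28 days = 1377.6 kWh
First 300 kWh × €0.097 = €29.10
Next 400 kWh × €0.135 = €54.00
Remaining 677.6 kWh × €0.209 = €141.62
Energy charge = €224.72; + service €25.48 = €250.20 ≈ €250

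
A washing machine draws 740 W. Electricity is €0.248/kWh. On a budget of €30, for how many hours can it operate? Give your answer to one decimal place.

Energy budget = €30 / €0.248 per kWh = 121 kWh = 120,968 Wh
Runtime = 120,968 Wh / 740 W = 163.5 h

163.5 h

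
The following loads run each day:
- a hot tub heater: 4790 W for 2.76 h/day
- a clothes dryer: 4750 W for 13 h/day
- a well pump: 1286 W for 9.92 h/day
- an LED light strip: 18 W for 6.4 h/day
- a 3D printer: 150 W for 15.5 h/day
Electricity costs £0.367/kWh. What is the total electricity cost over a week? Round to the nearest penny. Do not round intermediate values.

hot tub heater: 4790 W × 2.76 h × 7 d = 92,543 Wh = 92.54 kWh
clothes dryer: 4750 W × 13 h × 7 d = 432,250 Wh = 432.2 kWh
well pump: 1286 W × 9.92 h × 7 d = 89,300 Wh = 89.3 kWh
LED light strip: 18 W × 6.4 h × 7 d = 806 Wh = 0.8064 kWh
3D printer: 150 W × 15.5 h × 7 d = 16,275 Wh = 16.27 kWh
Total energy = 92.54 + 432.2 + 89.3 + 0.8064 + 16.27 = 631.2 kWh
Cost = 631.2 kWh × £0.367 = £231.64

£231.64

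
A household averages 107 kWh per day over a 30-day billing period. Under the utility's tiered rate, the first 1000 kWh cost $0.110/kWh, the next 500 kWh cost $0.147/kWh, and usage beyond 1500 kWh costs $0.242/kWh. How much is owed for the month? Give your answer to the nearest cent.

$597.32

Usage = 107 kWh/day × 30 days = 3210 kWh
First 1000 kWh × $0.110 = $110.00
Next 500 kWh × $0.147 = $73.50
Remaining 1710 kWh × $0.242 = $413.82
Total = $597.32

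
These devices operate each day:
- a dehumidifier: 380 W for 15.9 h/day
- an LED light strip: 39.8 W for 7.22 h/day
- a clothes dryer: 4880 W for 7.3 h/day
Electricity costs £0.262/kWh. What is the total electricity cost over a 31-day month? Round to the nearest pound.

£341

dehumidifier: 380 W × 15.9 h × 31 d = 187,302 Wh = 187.3 kWh
LED light strip: 39.8 W × 7.22 h × 31 d = 8,908 Wh = 8.908 kWh
clothes dryer: 4880 W × 7.3 h × 31 d = 1,104,344 Wh = 1,104 kWh
Total energy = 187.3 + 8.908 + 1,104 = 1,301 kWh
Cost = 1,301 kWh × £0.262 = £340.75 ≈ £341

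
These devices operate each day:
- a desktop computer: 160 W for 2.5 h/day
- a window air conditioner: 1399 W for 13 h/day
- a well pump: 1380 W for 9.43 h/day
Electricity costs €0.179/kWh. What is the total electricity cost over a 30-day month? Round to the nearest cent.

desktop computer: 160 W × 2.5 h × 30 d = 12,000 Wh = 12 kWh
window air conditioner: 1399 W × 13 h × 30 d = 545,610 Wh = 545.6 kWh
well pump: 1380 W × 9.43 h × 30 d = 390,402 Wh = 390.4 kWh
Total energy = 12 + 545.6 + 390.4 = 948 kWh
Cost = 948 kWh × €0.179 = €169.69

€169.69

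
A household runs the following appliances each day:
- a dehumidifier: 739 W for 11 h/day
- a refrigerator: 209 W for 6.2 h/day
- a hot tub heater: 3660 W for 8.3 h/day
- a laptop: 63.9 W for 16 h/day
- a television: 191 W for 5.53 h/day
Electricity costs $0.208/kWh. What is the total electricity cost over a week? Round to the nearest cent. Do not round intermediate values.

dehumidifier: 739 W × 11 h × 7 d = 56,903 Wh = 56.9 kWh
refrigerator: 209 W × 6.2 h × 7 d = 9,071 Wh = 9.071 kWh
hot tub heater: 3660 W × 8.3 h × 7 d = 212,646 Wh = 212.6 kWh
laptop: 63.9 W × 16 h × 7 d = 7,157 Wh = 7.157 kWh
television: 191 W × 5.53 h × 7 d = 7,394 Wh = 7.394 kWh
Total energy = 56.9 + 9.071 + 212.6 + 7.157 + 7.394 = 293.2 kWh
Cost = 293.2 kWh × $0.208 = $60.98

$60.98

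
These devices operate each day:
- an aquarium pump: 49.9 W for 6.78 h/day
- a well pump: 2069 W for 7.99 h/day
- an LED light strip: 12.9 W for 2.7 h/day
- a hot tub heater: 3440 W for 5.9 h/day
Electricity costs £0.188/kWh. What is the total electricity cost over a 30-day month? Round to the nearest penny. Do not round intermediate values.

aquarium pump: 49.9 W × 6.78 h × 30 d = 10,150 Wh = 10.15 kWh
well pump: 2069 W × 7.99 h × 30 d = 495,939 Wh = 495.9 kWh
LED light strip: 12.9 W × 2.7 h × 30 d = 1,045 Wh = 1.045 kWh
hot tub heater: 3440 W × 5.9 h × 30 d = 608,880 Wh = 608.9 kWh
Total energy = 10.15 + 495.9 + 1.045 + 608.9 = 1,116 kWh
Cost = 1,116 kWh × £0.188 = £209.81

£209.81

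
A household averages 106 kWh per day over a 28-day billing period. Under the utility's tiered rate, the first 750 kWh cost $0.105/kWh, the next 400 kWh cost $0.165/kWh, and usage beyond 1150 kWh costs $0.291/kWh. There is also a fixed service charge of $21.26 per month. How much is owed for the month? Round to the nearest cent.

$695.05

Usage = 106 kWh/day × 28 days = 2968 kWh
First 750 kWh × $0.105 = $78.75
Next 400 kWh × $0.165 = $66.00
Remaining 1818 kWh × $0.291 = $529.04
Energy charge = $673.79; + service $21.26 = $695.05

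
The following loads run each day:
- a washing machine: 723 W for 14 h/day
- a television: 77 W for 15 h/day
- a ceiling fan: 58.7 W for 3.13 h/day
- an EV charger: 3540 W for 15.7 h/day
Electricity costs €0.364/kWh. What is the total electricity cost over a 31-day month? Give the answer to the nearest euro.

washing machine: 723 W × 14 h × 31 d = 313,782 Wh = 313.8 kWh
television: 77 W × 15 h × 31 d = 35,805 Wh = 35.8 kWh
ceiling fan: 58.7 W × 3.13 h × 31 d = 5,696 Wh = 5.696 kWh
EV charger: 3540 W × 15.7 h × 31 d = 1,722,918 Wh = 1,723 kWh
Total energy = 313.8 + 35.8 + 5.696 + 1,723 = 2,078 kWh
Cost = 2,078 kWh × €0.364 = €756.47 ≈ €756

€756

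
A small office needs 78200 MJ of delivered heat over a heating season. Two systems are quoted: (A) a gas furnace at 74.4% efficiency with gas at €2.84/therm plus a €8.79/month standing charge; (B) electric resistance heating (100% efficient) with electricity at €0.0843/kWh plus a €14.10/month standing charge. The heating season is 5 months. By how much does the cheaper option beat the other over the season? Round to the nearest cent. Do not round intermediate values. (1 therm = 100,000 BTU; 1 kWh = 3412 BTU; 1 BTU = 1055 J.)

€971.53

Heat load = 78200 MJ = 78,200,000,000 J / 1055 = 74,123,223 BTU
Gas: input = 74,123,223 / 0.744 = 99,627,988 BTU = 996.3 therm → 996.3 × €2.84 = €2,829.43; + 5 × €8.79 standing = €2,873.38
Electric: 74,123,223 BTU / 3412 = 21,720 kWh → × €0.0843 = €1,831.36; + 5 × €14.10 standing = €1,901.86
Difference = |€2,873.38 − €1,901.86| = €971.53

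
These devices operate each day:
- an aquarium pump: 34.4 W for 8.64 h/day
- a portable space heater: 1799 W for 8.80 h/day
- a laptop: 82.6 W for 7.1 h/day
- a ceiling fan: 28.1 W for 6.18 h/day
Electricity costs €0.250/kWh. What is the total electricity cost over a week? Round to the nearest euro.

aquarium pump: 34.4 W × 8.64 h × 7 d = 2,081 Wh = 2.081 kWh
portable space heater: 1799 W × 8.80 h × 7 d = 110,818 Wh = 110.8 kWh
laptop: 82.6 W × 7.1 h × 7 d = 4,105 Wh = 4.105 kWh
ceiling fan: 28.1 W × 6.18 h × 7 d = 1,216 Wh = 1.216 kWh
Total energy = 2.081 + 110.8 + 4.105 + 1.216 = 118.2 kWh
Cost = 118.2 kWh × €0.250 = €29.55 ≈ €30

€30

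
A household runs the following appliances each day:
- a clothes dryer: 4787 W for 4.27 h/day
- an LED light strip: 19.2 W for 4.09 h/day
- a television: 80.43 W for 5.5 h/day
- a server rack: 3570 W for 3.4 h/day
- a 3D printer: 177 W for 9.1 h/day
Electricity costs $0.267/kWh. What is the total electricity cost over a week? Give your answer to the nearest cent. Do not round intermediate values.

clothes dryer: 4787 W × 4.27 h × 7 d = 143,083 Wh = 143.1 kWh
LED light strip: 19.2 W × 4.09 h × 7 d = 550 Wh = 0.5497 kWh
television: 80.43 W × 5.5 h × 7 d = 3,097 Wh = 3.097 kWh
server rack: 3570 W × 3.4 h × 7 d = 84,966 Wh = 84.97 kWh
3D printer: 177 W × 9.1 h × 7 d = 11,275 Wh = 11.27 kWh
Total energy = 143.1 + 0.5497 + 3.097 + 84.97 + 11.27 = 243 kWh
Cost = 243 kWh × $0.267 = $64.87

$64.87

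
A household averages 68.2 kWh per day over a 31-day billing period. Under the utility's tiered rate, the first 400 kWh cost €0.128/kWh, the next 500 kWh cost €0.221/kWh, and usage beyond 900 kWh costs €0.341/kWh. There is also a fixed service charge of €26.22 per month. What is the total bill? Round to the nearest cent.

Usage = 68.2 kWh/day × 31 days = 2114.2 kWh
First 400 kWh × €0.128 = €51.20
Next 500 kWh × €0.221 = €110.50
Remaining 1214.2 kWh × €0.341 = €414.04
Energy charge = €575.74; + service €26.22 = €601.96

€601.96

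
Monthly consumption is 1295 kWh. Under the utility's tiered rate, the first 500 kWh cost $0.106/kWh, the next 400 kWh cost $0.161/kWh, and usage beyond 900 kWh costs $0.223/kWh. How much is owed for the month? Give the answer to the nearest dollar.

First 500 kWh × $0.106 = $53.00
Next 400 kWh × $0.161 = $64.40
Remaining 395 kWh × $0.223 = $88.09
Total = $205.49 ≈ $205

$205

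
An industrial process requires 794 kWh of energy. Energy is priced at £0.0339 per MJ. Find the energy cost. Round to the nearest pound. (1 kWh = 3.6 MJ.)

£97

794 kWh × (3.6 MJ/kWh) = 2,858 MJ
Cost = 2,858 MJ × £0.0339/MJ = £96.90 ≈ £97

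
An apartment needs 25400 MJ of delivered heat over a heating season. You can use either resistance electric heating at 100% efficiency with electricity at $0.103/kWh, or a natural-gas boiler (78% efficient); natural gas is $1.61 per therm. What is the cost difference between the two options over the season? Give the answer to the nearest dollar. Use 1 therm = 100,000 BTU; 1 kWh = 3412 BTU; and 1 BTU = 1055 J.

$230

Heat load = 25400 MJ = 25,400,000,000 J / 1055 = 24,075,829 BTU
Gas: input = 24,075,829 / 0.78 = 30,866,448 BTU = 308.7 therm → 308.7 × $1.61 = $496.95
Electric: 24,075,829 BTU / 3412 = 7,056 kWh → × $0.103 = $726.79
Difference = |$496.95 − $726.79| = $229.84 ≈ $230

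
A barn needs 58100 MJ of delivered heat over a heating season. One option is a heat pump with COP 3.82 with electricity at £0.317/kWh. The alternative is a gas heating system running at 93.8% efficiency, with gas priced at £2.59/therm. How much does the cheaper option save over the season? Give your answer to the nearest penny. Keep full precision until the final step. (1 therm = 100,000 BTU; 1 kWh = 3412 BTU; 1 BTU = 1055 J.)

£181.22

Heat load = 58100 MJ = 58,100,000,000 J / 1055 = 55,071,090 BTU
Gas: input = 55,071,090 / 0.938 = 58,711,183 BTU = 587.1 therm → 587.1 × £2.59 = £1,520.62
Heat pump: 55,071,090 BTU / 3412 = 16,140 kWh heat; / 3.82 = 4,225 kWh in → × £0.317 = £1,339.40
Difference = |£1,520.62 − £1,339.40| = £181.22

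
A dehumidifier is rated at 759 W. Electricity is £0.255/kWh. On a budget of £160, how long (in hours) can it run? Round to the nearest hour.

827 h

Energy budget = £160 / £0.255 per kWh = 627.5 kWh = 627,451 Wh
Runtime = 627,451 Wh / 759 W = 826.7 h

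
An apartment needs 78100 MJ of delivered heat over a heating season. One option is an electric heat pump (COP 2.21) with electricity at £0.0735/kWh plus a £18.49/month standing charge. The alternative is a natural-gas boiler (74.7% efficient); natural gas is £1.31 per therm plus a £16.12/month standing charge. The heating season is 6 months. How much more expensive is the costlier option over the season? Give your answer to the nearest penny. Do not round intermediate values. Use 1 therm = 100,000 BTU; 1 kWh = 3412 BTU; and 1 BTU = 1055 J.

£562.42

Heat load = 78100 MJ = 78,100,000,000 J / 1055 = 74,028,436 BTU
Gas: input = 74,028,436 / 0.747 = 99,100,985 BTU = 991 therm → 991 × £1.31 = £1,298.22; + 6 × £16.12 standing = £1,394.94
Heat pump: 74,028,436 BTU / 3412 = 21,700 kWh heat; / 2.21 = 9,817 kWh in → × £0.0735 = £721.58; + 6 × £18.49 standing = £832.52
Difference = |£1,394.94 − £832.52| = £562.42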